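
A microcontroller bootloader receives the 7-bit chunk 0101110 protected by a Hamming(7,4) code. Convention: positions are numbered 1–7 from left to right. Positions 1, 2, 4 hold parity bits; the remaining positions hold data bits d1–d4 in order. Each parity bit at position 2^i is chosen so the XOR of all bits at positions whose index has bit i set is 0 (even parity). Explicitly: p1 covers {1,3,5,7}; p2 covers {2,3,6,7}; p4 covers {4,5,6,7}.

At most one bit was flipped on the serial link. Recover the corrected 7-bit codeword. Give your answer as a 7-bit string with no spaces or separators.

0101010

s1 (pos 1,3,5,7): 0⊕0⊕1⊕0 = 1
s2 (pos 2,3,6,7): 1⊕0⊕1⊕0 = 0
s4 (pos 4,5,6,7): 1⊕1⊕1⊕0 = 1
Syndrome s4…s1 = 101 → error at position 5.
Flip position 5: 0101110 → 0101010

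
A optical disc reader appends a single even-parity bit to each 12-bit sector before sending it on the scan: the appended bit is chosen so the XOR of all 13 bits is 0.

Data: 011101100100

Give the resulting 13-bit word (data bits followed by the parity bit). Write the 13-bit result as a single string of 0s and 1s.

0111011001000

XOR of the 12 data bits: 0⊕1⊕1⊕1⊕0⊕1⊕1⊕0⊕0⊕1⊕0⊕0 = 0
Parity bit = 0 (so all 13 bits XOR to 0).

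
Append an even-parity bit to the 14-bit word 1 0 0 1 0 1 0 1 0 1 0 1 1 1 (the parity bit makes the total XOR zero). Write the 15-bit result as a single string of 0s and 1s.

XOR of the 14 data bits: 1⊕0⊕0⊕1⊕0⊕1⊕0⊕1⊕0⊕1⊕0⊕1⊕1⊕1 = 0
Parity bit = 0 (so all 15 bits XOR to 0).

100101010101110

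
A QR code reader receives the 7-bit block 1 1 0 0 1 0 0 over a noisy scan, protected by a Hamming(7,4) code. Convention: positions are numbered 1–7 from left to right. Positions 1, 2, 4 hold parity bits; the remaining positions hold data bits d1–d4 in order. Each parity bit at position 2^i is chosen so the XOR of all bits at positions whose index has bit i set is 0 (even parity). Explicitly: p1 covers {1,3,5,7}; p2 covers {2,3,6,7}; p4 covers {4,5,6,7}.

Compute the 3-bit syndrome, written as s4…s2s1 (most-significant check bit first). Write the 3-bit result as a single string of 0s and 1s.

s1 (pos 1,3,5,7): 1⊕0⊕1⊕0 = 0
s2 (pos 2,3,6,7): 1⊕0⊕0⊕0 = 1
s4 (pos 4,5,6,7): 0⊕1⊕0⊕0 = 1
Syndrome s4…s1 = 110 → error at position 6.

110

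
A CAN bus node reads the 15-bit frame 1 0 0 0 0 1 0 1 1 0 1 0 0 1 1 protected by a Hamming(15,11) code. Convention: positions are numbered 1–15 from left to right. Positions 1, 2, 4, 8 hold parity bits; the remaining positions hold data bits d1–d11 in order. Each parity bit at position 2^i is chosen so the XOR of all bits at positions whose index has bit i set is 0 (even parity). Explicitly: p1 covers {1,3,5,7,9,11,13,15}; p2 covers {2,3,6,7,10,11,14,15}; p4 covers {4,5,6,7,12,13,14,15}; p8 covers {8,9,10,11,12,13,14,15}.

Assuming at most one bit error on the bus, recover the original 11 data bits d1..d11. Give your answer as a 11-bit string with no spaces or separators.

s1 (pos 1,3,5,7,9,11,13,15): 1⊕0⊕0⊕0⊕1⊕1⊕0⊕1 = 0
s2 (pos 2,3,6,7,10,11,14,15): 0⊕0⊕1⊕0⊕0⊕1⊕1⊕1 = 0
s4 (pos 4,5,6,7,12,13,14,15): 0⊕0⊕1⊕0⊕0⊕0⊕1⊕1 = 1
s8 (pos 8,9,10,11,12,13,14,15): 1⊕1⊕0⊕1⊕0⊕0⊕1⊕1 = 1
Syndrome s8…s1 = 1100 → error at position 12.
Flip position 12: 100001011010011 → 100001011011011
Read data bits from positions 3,5,6,7,9,10,11,12,13,14,15: 00101011011

00101011011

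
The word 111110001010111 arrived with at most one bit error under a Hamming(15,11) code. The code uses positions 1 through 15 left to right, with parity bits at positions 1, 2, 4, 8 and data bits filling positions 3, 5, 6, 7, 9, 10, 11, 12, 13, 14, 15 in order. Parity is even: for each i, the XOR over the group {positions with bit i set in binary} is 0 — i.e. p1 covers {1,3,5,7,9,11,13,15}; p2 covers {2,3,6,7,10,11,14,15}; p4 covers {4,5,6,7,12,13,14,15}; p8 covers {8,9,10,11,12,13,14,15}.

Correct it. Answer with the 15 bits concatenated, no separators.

s1 (pos 1,3,5,7,9,11,13,15): 1⊕1⊕1⊕0⊕1⊕1⊕1⊕1 = 1
s2 (pos 2,3,6,7,10,11,14,15): 1⊕1⊕0⊕0⊕0⊕1⊕1⊕1 = 1
s4 (pos 4,5,6,7,12,13,14,15): 1⊕1⊕0⊕0⊕0⊕1⊕1⊕1 = 1
s8 (pos 8,9,10,11,12,13,14,15): 0⊕1⊕0⊕1⊕0⊕1⊕1⊕1 = 1
Syndrome s8…s1 = 1111 → error at position 15.
Flip position 15: 111110001010111 → 111110001010110

111110001010110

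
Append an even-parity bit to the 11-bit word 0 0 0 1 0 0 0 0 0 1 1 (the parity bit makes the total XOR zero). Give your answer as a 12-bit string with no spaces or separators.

XOR of the 11 data bits: 0⊕0⊕0⊕1⊕0⊕0⊕0⊕0⊕0⊕1⊕1 = 1
Parity bit = 1 (so all 12 bits XOR to 0).

000100000111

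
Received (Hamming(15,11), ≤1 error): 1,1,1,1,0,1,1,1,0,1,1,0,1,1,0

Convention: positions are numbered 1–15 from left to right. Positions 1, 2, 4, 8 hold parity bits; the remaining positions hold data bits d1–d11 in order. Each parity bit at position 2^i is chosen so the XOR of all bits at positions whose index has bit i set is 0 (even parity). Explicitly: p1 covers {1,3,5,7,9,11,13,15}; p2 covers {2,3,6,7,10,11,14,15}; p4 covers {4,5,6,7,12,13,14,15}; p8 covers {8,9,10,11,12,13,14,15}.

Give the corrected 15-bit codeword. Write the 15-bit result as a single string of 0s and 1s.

s1 (pos 1,3,5,7,9,11,13,15): 1⊕1⊕0⊕1⊕0⊕1⊕1⊕0 = 1
s2 (pos 2,3,6,7,10,11,14,15): 1⊕1⊕1⊕1⊕1⊕1⊕1⊕0 = 1
s4 (pos 4,5,6,7,12,13,14,15): 1⊕0⊕1⊕1⊕0⊕1⊕1⊕0 = 1
s8 (pos 8,9,10,11,12,13,14,15): 1⊕0⊕1⊕1⊕0⊕1⊕1⊕0 = 1
Syndrome s8…s1 = 1111 → error at position 15.
Flip position 15: 111101110110110 → 111101110110111

111101110110111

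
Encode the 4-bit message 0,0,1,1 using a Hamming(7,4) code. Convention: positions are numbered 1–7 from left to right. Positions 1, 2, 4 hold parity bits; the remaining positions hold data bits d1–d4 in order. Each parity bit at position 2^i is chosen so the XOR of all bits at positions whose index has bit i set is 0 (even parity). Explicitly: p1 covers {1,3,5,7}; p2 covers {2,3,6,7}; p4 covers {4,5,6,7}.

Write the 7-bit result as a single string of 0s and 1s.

1000011

Place data at non-parity positions: p1 p2 0 p4 0 1 1
p1 (pos 1,3,5,7): XOR of data positions = 0⊕0⊕1 = 1
p2 (pos 2,3,6,7): XOR of data positions = 0⊕1⊕1 = 0
p4 (pos 4,5,6,7): XOR of data positions = 0⊕1⊕1 = 0
Codeword: 1000011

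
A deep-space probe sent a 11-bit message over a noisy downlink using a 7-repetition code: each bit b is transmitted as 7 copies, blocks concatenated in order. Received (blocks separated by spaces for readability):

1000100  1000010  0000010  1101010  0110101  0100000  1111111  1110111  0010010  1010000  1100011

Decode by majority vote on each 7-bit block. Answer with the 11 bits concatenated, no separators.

Block 1 (1000100): 2 ones → 0
Block 2 (1000010): 2 ones → 0
Block 3 (0000010): 1 one → 0
Block 4 (1101010): 4 ones → 1
Block 5 (0110101): 4 ones → 1
Block 6 (0100000): 1 one → 0
Block 7 (1111111): 7 ones → 1
Block 8 (1110111): 6 ones → 1
Block 9 (0010010): 2 ones → 0
Block 10 (1010000): 2 ones → 0
Block 11 (1100011): 4 ones → 1

00011011001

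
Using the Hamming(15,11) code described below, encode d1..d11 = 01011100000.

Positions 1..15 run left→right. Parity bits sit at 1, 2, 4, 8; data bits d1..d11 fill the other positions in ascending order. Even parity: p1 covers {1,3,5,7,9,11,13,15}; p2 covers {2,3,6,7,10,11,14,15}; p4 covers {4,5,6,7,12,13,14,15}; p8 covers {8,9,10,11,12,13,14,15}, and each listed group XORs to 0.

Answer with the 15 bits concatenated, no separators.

Place data at non-parity positions: p1 p2 0 p4 1 0 1 p8 1 1 0 0 0 0 0
p1 (pos 1,3,5,7,9,11,13,15): XOR of data positions = 0⊕1⊕1⊕1⊕0⊕0⊕0 = 1
p2 (pos 2,3,6,7,10,11,14,15): XOR of data positions = 0⊕0⊕1⊕1⊕0⊕0⊕0 = 0
p4 (pos 4,5,6,7,12,13,14,15): XOR of data positions = 1⊕0⊕1⊕0⊕0⊕0⊕0 = 0
p8 (pos 8,9,10,11,12,13,14,15): XOR of data positions = 1⊕1⊕0⊕0⊕0⊕0⊕0 = 0
Codeword: 100010101100000

100010101100000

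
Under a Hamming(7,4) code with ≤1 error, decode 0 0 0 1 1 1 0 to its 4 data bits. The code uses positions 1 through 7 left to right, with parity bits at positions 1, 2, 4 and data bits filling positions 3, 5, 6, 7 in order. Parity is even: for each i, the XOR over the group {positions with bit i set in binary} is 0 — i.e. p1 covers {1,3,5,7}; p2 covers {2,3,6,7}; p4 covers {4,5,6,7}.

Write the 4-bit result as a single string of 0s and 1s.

s1 (pos 1,3,5,7): 0⊕0⊕1⊕0 = 1
s2 (pos 2,3,6,7): 0⊕0⊕1⊕0 = 1
s4 (pos 4,5,6,7): 1⊕1⊕1⊕0 = 1
Syndrome s4…s1 = 111 → error at position 7.
Flip position 7: 0001110 → 0001111
Read data bits from positions 3,5,6,7: 0111

0111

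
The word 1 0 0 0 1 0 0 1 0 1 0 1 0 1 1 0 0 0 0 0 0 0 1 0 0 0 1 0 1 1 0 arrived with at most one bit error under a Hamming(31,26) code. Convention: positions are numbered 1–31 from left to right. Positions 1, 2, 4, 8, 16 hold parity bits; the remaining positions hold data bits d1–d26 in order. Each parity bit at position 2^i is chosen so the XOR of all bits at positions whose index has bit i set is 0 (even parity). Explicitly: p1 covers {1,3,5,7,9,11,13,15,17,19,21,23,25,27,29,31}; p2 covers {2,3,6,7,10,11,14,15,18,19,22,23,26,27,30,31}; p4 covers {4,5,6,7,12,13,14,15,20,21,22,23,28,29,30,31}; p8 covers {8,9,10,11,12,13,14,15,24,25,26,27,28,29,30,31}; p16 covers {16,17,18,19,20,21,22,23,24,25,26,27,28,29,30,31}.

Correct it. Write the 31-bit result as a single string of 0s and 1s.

s1 (pos 1,3,5,7,9,11,13,15,17,19,21,23,25,27,29,31): 1⊕0⊕1⊕0⊕0⊕0⊕0⊕1⊕0⊕0⊕0⊕1⊕0⊕1⊕1⊕0 = 0
s2 (pos 2,3,6,7,10,11,14,15,18,19,22,23,26,27,30,31): 0⊕0⊕0⊕0⊕1⊕0⊕1⊕1⊕0⊕0⊕0⊕1⊕0⊕1⊕1⊕0 = 0
s4 (pos 4,5,6,7,12,13,14,15,20,21,22,23,28,29,30,31): 0⊕1⊕0⊕0⊕1⊕0⊕1⊕1⊕0⊕0⊕0⊕1⊕0⊕1⊕1⊕0 = 1
s8 (pos 8,9,10,11,12,13,14,15,24,25,26,27,28,29,30,31): 1⊕0⊕1⊕0⊕1⊕0⊕1⊕1⊕0⊕0⊕0⊕1⊕0⊕1⊕1⊕0 = 0
s16 (pos 16,17,18,19,20,21,22,23,24,25,26,27,28,29,30,31): 0⊕0⊕0⊕0⊕0⊕0⊕0⊕1⊕0⊕0⊕0⊕1⊕0⊕1⊕1⊕0 = 0
Syndrome s16…s1 = 00100 → error at position 4.
Flip position 4: 1000100101010110000000100010110 → 1001100101010110000000100010110

1001100101010110000000100010110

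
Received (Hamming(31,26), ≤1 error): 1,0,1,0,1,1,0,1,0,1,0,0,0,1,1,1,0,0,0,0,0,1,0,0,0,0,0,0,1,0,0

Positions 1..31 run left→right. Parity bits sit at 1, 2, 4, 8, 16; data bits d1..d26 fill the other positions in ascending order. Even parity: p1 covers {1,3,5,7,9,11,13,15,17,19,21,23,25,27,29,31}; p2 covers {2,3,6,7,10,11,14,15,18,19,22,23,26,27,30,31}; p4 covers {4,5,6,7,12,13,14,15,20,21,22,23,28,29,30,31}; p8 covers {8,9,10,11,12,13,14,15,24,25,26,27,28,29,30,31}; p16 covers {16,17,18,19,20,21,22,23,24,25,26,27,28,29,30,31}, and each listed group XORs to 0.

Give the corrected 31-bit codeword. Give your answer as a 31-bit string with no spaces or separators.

1010110101000111000001001000100

s1 (pos 1,3,5,7,9,11,13,15,17,19,21,23,25,27,29,31): 1⊕1⊕1⊕0⊕0⊕0⊕0⊕1⊕0⊕0⊕0⊕0⊕0⊕0⊕1⊕0 = 1
s2 (pos 2,3,6,7,10,11,14,15,18,19,22,23,26,27,30,31): 0⊕1⊕1⊕0⊕1⊕0⊕1⊕1⊕0⊕0⊕1⊕0⊕0⊕0⊕0⊕0 = 0
s4 (pos 4,5,6,7,12,13,14,15,20,21,22,23,28,29,30,31): 0⊕1⊕1⊕0⊕0⊕0⊕1⊕1⊕0⊕0⊕1⊕0⊕0⊕1⊕0⊕0 = 0
s8 (pos 8,9,10,11,12,13,14,15,24,25,26,27,28,29,30,31): 1⊕0⊕1⊕0⊕0⊕0⊕1⊕1⊕0⊕0⊕0⊕0⊕0⊕1⊕0⊕0 = 1
s16 (pos 16,17,18,19,20,21,22,23,24,25,26,27,28,29,30,31): 1⊕0⊕0⊕0⊕0⊕0⊕1⊕0⊕0⊕0⊕0⊕0⊕0⊕1⊕0⊕0 = 1
Syndrome s16…s1 = 11001 → error at position 25.
Flip position 25: 1010110101000111000001000000100 → 1010110101000111000001001000100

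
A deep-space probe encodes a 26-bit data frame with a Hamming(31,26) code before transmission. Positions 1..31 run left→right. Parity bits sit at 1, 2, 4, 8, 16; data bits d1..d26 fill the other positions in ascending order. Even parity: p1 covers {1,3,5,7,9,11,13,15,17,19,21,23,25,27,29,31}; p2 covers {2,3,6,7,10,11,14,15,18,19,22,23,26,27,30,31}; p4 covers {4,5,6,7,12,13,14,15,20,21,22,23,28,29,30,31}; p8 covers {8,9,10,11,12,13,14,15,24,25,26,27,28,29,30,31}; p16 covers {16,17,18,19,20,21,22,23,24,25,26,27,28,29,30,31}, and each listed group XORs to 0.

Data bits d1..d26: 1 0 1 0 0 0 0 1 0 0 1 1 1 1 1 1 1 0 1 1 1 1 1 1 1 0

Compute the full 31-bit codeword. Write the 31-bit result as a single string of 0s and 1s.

Place data at non-parity positions: p1 p2 1 p4 0 1 0 p8 0 0 0 1 0 0 1 p16 1 1 1 1 1 1 0 1 1 1 1 1 1 1 0
p1 (pos 1,3,5,7,9,11,13,15,17,19,21,23,25,27,29,31): XOR of data positions = 1⊕0⊕0⊕0⊕0⊕0⊕1⊕1⊕1⊕1⊕0⊕1⊕1⊕1⊕0 = 0
p2 (pos 2,3,6,7,10,11,14,15,18,19,22,23,26,27,30,31): XOR of data positions = 1⊕1⊕0⊕0⊕0⊕0⊕1⊕1⊕1⊕1⊕0⊕1⊕1⊕1⊕0 = 1
p4 (pos 4,5,6,7,12,13,14,15,20,21,22,23,28,29,30,31): XOR of data positions = 0⊕1⊕0⊕1⊕0⊕0⊕1⊕1⊕1⊕1⊕0⊕1⊕1⊕1⊕0 = 1
p8 (pos 8,9,10,11,12,13,14,15,24,25,26,27,28,29,30,31): XOR of data positions = 0⊕0⊕0⊕1⊕0⊕0⊕1⊕1⊕1⊕1⊕1⊕1⊕1⊕1⊕0 = 1
p16 (pos 16,17,18,19,20,21,22,23,24,25,26,27,28,29,30,31): XOR of data positions = 1⊕1⊕1⊕1⊕1⊕1⊕0⊕1⊕1⊕1⊕1⊕1⊕1⊕1⊕0 = 1
Codeword: 0111010100010011111111011111110

0111010100010011111111011111110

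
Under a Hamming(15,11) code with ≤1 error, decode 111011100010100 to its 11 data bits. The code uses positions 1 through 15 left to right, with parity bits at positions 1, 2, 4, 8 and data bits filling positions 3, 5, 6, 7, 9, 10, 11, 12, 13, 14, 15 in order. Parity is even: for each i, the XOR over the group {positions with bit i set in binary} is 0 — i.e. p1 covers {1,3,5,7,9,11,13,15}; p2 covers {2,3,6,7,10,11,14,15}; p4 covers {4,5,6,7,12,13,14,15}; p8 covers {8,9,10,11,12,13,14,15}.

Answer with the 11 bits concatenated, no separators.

11110010100

s1 (pos 1,3,5,7,9,11,13,15): 1⊕1⊕1⊕1⊕0⊕1⊕1⊕0 = 0
s2 (pos 2,3,6,7,10,11,14,15): 1⊕1⊕1⊕1⊕0⊕1⊕0⊕0 = 1
s4 (pos 4,5,6,7,12,13,14,15): 0⊕1⊕1⊕1⊕0⊕1⊕0⊕0 = 0
s8 (pos 8,9,10,11,12,13,14,15): 0⊕0⊕0⊕1⊕0⊕1⊕0⊕0 = 0
Syndrome s8…s1 = 0010 → error at position 2.
Flip position 2: 111011100010100 → 101011100010100
Read data bits from positions 3,5,6,7,9,10,11,12,13,14,15: 11110010100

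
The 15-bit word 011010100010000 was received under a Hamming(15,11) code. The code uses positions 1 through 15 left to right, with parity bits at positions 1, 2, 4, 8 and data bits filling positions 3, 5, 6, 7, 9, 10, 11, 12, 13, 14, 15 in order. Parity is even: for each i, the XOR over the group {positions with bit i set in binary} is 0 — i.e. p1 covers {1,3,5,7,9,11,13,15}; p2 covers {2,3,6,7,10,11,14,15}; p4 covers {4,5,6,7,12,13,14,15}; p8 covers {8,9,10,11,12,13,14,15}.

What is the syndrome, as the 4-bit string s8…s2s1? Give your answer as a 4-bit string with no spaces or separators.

s1 (pos 1,3,5,7,9,11,13,15): 0⊕1⊕1⊕1⊕0⊕1⊕0⊕0 = 0
s2 (pos 2,3,6,7,10,11,14,15): 1⊕1⊕0⊕1⊕0⊕1⊕0⊕0 = 0
s4 (pos 4,5,6,7,12,13,14,15): 0⊕1⊕0⊕1⊕0⊕0⊕0⊕0 = 0
s8 (pos 8,9,10,11,12,13,14,15): 0⊕0⊕0⊕1⊕0⊕0⊕0⊕0 = 1
Syndrome s8…s1 = 1000 → error at position 8.

1000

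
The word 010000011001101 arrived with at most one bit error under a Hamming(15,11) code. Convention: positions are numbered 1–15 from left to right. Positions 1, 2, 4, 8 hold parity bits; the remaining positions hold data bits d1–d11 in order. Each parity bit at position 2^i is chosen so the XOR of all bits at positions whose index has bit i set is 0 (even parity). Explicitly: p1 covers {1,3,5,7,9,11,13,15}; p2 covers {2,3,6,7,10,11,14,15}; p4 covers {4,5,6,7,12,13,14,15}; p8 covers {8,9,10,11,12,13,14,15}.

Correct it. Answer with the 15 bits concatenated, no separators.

s1 (pos 1,3,5,7,9,11,13,15): 0⊕0⊕0⊕0⊕1⊕0⊕1⊕1 = 1
s2 (pos 2,3,6,7,10,11,14,15): 1⊕0⊕0⊕0⊕0⊕0⊕0⊕1 = 0
s4 (pos 4,5,6,7,12,13,14,15): 0⊕0⊕0⊕0⊕1⊕1⊕0⊕1 = 1
s8 (pos 8,9,10,11,12,13,14,15): 1⊕1⊕0⊕0⊕1⊕1⊕0⊕1 = 1
Syndrome s8…s1 = 1101 → error at position 13.
Flip position 13: 010000011001101 → 010000011001001

010000011001001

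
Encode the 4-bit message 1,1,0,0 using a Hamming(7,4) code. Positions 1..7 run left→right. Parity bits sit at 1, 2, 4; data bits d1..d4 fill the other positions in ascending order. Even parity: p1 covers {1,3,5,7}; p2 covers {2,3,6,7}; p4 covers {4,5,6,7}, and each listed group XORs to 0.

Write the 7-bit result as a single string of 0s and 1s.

Place data at non-parity positions: p1 p2 1 p4 1 0 0
p1 (pos 1,3,5,7): XOR of data positions = 1⊕1⊕0 = 0
p2 (pos 2,3,6,7): XOR of data positions = 1⊕0⊕0 = 1
p4 (pos 4,5,6,7): XOR of data positions = 1⊕0⊕0 = 1
Codeword: 0111100

0111100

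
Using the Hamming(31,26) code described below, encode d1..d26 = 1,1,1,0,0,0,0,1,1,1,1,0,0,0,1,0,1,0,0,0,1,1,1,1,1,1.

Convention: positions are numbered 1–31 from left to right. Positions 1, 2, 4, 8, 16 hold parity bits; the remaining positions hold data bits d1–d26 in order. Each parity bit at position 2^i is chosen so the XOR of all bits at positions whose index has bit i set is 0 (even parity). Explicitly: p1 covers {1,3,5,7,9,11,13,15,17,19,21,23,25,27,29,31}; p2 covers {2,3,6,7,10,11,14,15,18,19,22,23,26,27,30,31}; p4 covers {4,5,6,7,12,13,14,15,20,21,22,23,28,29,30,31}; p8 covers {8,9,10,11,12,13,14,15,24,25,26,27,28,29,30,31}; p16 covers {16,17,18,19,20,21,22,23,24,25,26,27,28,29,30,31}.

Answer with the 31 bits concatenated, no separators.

Place data at non-parity positions: p1 p2 1 p4 1 1 0 p8 0 0 0 1 1 1 1 p16 0 0 0 1 0 1 0 0 0 1 1 1 1 1 1
p1 (pos 1,3,5,7,9,11,13,15,17,19,21,23,25,27,29,31): XOR of data positions = 1⊕1⊕0⊕0⊕0⊕1⊕1⊕0⊕0⊕0⊕0⊕0⊕1⊕1⊕1 = 1
p2 (pos 2,3,6,7,10,11,14,15,18,19,22,23,26,27,30,31): XOR of data positions = 1⊕1⊕0⊕0⊕0⊕1⊕1⊕0⊕0⊕1⊕0⊕1⊕1⊕1⊕1 = 1
p4 (pos 4,5,6,7,12,13,14,15,20,21,22,23,28,29,30,31): XOR of data positions = 1⊕1⊕0⊕1⊕1⊕1⊕1⊕1⊕0⊕1⊕0⊕1⊕1⊕1⊕1 = 0
p8 (pos 8,9,10,11,12,13,14,15,24,25,26,27,28,29,30,31): XOR of data positions = 0⊕0⊕0⊕1⊕1⊕1⊕1⊕0⊕0⊕1⊕1⊕1⊕1⊕1⊕1 = 0
p16 (pos 16,17,18,19,20,21,22,23,24,25,26,27,28,29,30,31): XOR of data positions = 0⊕0⊕0⊕1⊕0⊕1⊕0⊕0⊕0⊕1⊕1⊕1⊕1⊕1⊕1 = 0
Codeword: 1110110000011110000101000111111

1110110000011110000101000111111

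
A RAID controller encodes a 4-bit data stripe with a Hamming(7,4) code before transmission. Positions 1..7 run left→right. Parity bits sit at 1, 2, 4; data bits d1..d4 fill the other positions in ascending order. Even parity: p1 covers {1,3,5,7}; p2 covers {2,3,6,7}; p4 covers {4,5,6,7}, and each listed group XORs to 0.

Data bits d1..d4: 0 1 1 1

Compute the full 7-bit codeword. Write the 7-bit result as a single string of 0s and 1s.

0001111

Place data at non-parity positions: p1 p2 0 p4 1 1 1
p1 (pos 1,3,5,7): XOR of data positions = 0⊕1⊕1 = 0
p2 (pos 2,3,6,7): XOR of data positions = 0⊕1⊕1 = 0
p4 (pos 4,5,6,7): XOR of data positions = 1⊕1⊕1 = 1
Codeword: 0001111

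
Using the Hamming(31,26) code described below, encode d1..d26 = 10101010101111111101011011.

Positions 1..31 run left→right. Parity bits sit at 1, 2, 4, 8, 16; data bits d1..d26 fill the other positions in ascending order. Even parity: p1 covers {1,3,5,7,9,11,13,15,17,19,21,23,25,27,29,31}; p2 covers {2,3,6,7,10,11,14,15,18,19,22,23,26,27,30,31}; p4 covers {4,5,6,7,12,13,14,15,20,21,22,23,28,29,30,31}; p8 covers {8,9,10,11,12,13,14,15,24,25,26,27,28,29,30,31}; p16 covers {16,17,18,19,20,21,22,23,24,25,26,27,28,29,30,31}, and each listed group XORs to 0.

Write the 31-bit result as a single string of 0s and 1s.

0110010110101010111111101011011

Place data at non-parity positions: p1 p2 1 p4 0 1 0 p8 1 0 1 0 1 0 1 p16 1 1 1 1 1 1 1 0 1 0 1 1 0 1 1
p1 (pos 1,3,5,7,9,11,13,15,17,19,21,23,25,27,29,31): XOR of data positions = 1⊕0⊕0⊕1⊕1⊕1⊕1⊕1⊕1⊕1⊕1⊕1⊕1⊕0⊕1 = 0
p2 (pos 2,3,6,7,10,11,14,15,18,19,22,23,26,27,30,31): XOR of data positions = 1⊕1⊕0⊕0⊕1⊕0⊕1⊕1⊕1⊕1⊕1⊕0⊕1⊕1⊕1 = 1
p4 (pos 4,5,6,7,12,13,14,15,20,21,22,23,28,29,30,31): XOR of data positions = 0⊕1⊕0⊕0⊕1⊕0⊕1⊕1⊕1⊕1⊕1⊕1⊕0⊕1⊕1 = 0
p8 (pos 8,9,10,11,12,13,14,15,24,25,26,27,28,29,30,31): XOR of data positions = 1⊕0⊕1⊕0⊕1⊕0⊕1⊕0⊕1⊕0⊕1⊕1⊕0⊕1⊕1 = 1
p16 (pos 16,17,18,19,20,21,22,23,24,25,26,27,28,29,30,31): XOR of data positions = 1⊕1⊕1⊕1⊕1⊕1⊕1⊕0⊕1⊕0⊕1⊕1⊕0⊕1⊕1 = 0
Codeword: 0110010110101010111111101011011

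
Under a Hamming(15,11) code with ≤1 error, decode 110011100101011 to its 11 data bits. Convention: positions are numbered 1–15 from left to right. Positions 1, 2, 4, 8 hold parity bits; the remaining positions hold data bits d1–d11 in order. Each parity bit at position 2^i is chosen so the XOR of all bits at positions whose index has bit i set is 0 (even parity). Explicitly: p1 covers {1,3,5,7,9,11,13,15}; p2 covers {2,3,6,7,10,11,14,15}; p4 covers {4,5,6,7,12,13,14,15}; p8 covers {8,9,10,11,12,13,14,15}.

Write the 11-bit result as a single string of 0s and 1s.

s1 (pos 1,3,5,7,9,11,13,15): 1⊕0⊕1⊕1⊕0⊕0⊕0⊕1 = 0
s2 (pos 2,3,6,7,10,11,14,15): 1⊕0⊕1⊕1⊕1⊕0⊕1⊕1 = 0
s4 (pos 4,5,6,7,12,13,14,15): 0⊕1⊕1⊕1⊕1⊕0⊕1⊕1 = 0
s8 (pos 8,9,10,11,12,13,14,15): 0⊕0⊕1⊕0⊕1⊕0⊕1⊕1 = 0
Syndrome s8…s1 = 0000 → no error.
Read data bits from positions 3,5,6,7,9,10,11,12,13,14,15: 01110101011

01110101011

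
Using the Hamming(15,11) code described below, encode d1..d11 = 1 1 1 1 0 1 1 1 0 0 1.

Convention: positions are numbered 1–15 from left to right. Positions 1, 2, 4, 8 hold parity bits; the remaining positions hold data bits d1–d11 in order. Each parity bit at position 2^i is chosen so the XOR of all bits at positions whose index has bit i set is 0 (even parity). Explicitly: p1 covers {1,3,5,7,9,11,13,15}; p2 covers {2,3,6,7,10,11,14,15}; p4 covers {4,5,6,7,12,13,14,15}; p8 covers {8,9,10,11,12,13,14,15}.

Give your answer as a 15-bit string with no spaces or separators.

Place data at non-parity positions: p1 p2 1 p4 1 1 1 p8 0 1 1 1 0 0 1
p1 (pos 1,3,5,7,9,11,13,15): XOR of data positions = 1⊕1⊕1⊕0⊕1⊕0⊕1 = 1
p2 (pos 2,3,6,7,10,11,14,15): XOR of data positions = 1⊕1⊕1⊕1⊕1⊕0⊕1 = 0
p4 (pos 4,5,6,7,12,13,14,15): XOR of data positions = 1⊕1⊕1⊕1⊕0⊕0⊕1 = 1
p8 (pos 8,9,10,11,12,13,14,15): XOR of data positions = 0⊕1⊕1⊕1⊕0⊕0⊕1 = 0
Codeword: 101111100111001

101111100111001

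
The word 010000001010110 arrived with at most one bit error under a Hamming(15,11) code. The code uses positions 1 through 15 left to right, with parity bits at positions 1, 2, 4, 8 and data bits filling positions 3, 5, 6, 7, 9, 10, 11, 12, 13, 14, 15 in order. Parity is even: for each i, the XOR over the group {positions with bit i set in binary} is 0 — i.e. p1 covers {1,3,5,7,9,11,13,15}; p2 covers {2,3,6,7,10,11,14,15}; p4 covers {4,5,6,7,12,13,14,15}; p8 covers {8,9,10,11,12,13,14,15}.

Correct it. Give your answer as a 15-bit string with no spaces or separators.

s1 (pos 1,3,5,7,9,11,13,15): 0⊕0⊕0⊕0⊕1⊕1⊕1⊕0 = 1
s2 (pos 2,3,6,7,10,11,14,15): 1⊕0⊕0⊕0⊕0⊕1⊕1⊕0 = 1
s4 (pos 4,5,6,7,12,13,14,15): 0⊕0⊕0⊕0⊕0⊕1⊕1⊕0 = 0
s8 (pos 8,9,10,11,12,13,14,15): 0⊕1⊕0⊕1⊕0⊕1⊕1⊕0 = 0
Syndrome s8…s1 = 0011 → error at position 3.
Flip position 3: 010000001010110 → 011000001010110

011000001010110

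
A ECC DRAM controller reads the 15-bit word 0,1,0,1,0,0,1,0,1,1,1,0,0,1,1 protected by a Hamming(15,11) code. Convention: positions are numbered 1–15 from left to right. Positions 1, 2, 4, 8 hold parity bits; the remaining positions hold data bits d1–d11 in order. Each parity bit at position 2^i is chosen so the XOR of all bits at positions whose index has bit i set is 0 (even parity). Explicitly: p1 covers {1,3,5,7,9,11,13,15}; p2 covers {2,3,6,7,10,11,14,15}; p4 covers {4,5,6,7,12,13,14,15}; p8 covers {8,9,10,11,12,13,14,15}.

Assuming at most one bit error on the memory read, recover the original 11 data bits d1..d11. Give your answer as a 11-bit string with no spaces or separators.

00011110011

s1 (pos 1,3,5,7,9,11,13,15): 0⊕0⊕0⊕1⊕1⊕1⊕0⊕1 = 0
s2 (pos 2,3,6,7,10,11,14,15): 1⊕0⊕0⊕1⊕1⊕1⊕1⊕1 = 0
s4 (pos 4,5,6,7,12,13,14,15): 1⊕0⊕0⊕1⊕0⊕0⊕1⊕1 = 0
s8 (pos 8,9,10,11,12,13,14,15): 0⊕1⊕1⊕1⊕0⊕0⊕1⊕1 = 1
Syndrome s8…s1 = 1000 → error at position 8.
Flip position 8: 010100101110011 → 010100111110011
Read data bits from positions 3,5,6,7,9,10,11,12,13,14,15: 00011110011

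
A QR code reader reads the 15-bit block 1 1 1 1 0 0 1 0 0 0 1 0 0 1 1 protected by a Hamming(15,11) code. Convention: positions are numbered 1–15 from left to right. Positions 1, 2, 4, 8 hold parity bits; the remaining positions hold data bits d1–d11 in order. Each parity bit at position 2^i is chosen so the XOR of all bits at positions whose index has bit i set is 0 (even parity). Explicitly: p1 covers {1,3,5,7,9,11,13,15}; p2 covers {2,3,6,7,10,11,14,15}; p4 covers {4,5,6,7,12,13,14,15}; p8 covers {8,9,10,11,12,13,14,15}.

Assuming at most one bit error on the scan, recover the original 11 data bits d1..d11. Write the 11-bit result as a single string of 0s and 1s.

10011010011

s1 (pos 1,3,5,7,9,11,13,15): 1⊕1⊕0⊕1⊕0⊕1⊕0⊕1 = 1
s2 (pos 2,3,6,7,10,11,14,15): 1⊕1⊕0⊕1⊕0⊕1⊕1⊕1 = 0
s4 (pos 4,5,6,7,12,13,14,15): 1⊕0⊕0⊕1⊕0⊕0⊕1⊕1 = 0
s8 (pos 8,9,10,11,12,13,14,15): 0⊕0⊕0⊕1⊕0⊕0⊕1⊕1 = 1
Syndrome s8…s1 = 1001 → error at position 9.
Flip position 9: 111100100010011 → 111100101010011
Read data bits from positions 3,5,6,7,9,10,11,12,13,14,15: 10011010011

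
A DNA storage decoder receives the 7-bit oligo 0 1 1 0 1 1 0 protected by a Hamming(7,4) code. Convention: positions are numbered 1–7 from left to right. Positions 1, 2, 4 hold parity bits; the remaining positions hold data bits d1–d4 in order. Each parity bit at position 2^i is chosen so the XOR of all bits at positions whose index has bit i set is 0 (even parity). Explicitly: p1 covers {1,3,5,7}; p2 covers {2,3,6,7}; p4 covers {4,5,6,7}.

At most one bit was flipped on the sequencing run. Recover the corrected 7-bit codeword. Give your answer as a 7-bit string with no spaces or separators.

s1 (pos 1,3,5,7): 0⊕1⊕1⊕0 = 0
s2 (pos 2,3,6,7): 1⊕1⊕1⊕0 = 1
s4 (pos 4,5,6,7): 0⊕1⊕1⊕0 = 0
Syndrome s4…s1 = 010 → error at position 2.
Flip position 2: 0110110 → 0010110

0010110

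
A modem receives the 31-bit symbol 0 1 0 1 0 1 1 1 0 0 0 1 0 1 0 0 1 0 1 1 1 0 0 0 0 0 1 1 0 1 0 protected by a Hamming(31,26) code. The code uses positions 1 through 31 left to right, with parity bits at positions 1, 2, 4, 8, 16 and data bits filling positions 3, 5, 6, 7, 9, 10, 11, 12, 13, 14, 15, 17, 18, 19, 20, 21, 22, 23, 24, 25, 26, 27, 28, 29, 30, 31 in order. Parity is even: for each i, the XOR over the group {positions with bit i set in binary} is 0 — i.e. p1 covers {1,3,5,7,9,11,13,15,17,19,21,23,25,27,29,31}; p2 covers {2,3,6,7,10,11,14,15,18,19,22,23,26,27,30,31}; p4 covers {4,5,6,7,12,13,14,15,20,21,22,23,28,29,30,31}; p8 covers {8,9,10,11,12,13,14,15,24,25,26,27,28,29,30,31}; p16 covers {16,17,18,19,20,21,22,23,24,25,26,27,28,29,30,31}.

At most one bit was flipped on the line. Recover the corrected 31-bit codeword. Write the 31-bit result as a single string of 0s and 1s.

s1 (pos 1,3,5,7,9,11,13,15,17,19,21,23,25,27,29,31): 0⊕0⊕0⊕1⊕0⊕0⊕0⊕0⊕1⊕1⊕1⊕0⊕0⊕1⊕0⊕0 = 1
s2 (pos 2,3,6,7,10,11,14,15,18,19,22,23,26,27,30,31): 1⊕0⊕1⊕1⊕0⊕0⊕1⊕0⊕0⊕1⊕0⊕0⊕0⊕1⊕1⊕0 = 1
s4 (pos 4,5,6,7,12,13,14,15,20,21,22,23,28,29,30,31): 1⊕0⊕1⊕1⊕1⊕0⊕1⊕0⊕1⊕1⊕0⊕0⊕1⊕0⊕1⊕0 = 1
s8 (pos 8,9,10,11,12,13,14,15,24,25,26,27,28,29,30,31): 1⊕0⊕0⊕0⊕1⊕0⊕1⊕0⊕0⊕0⊕0⊕1⊕1⊕0⊕1⊕0 = 0
s16 (pos 16,17,18,19,20,21,22,23,24,25,26,27,28,29,30,31): 0⊕1⊕0⊕1⊕1⊕1⊕0⊕0⊕0⊕0⊕0⊕1⊕1⊕0⊕1⊕0 = 1
Syndrome s16…s1 = 10111 → error at position 23.
Flip position 23: 0101011100010100101110000011010 → 0101011100010100101110100011010

0101011100010100101110100011010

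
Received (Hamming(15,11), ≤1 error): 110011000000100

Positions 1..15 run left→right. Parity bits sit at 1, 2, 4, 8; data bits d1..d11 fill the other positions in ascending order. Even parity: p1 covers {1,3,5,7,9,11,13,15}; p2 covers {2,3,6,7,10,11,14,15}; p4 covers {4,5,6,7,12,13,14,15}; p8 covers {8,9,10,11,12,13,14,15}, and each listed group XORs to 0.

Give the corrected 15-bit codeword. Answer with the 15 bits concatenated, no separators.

s1 (pos 1,3,5,7,9,11,13,15): 1⊕0⊕1⊕0⊕0⊕0⊕1⊕0 = 1
s2 (pos 2,3,6,7,10,11,14,15): 1⊕0⊕1⊕0⊕0⊕0⊕0⊕0 = 0
s4 (pos 4,5,6,7,12,13,14,15): 0⊕1⊕1⊕0⊕0⊕1⊕0⊕0 = 1
s8 (pos 8,9,10,11,12,13,14,15): 0⊕0⊕0⊕0⊕0⊕1⊕0⊕0 = 1
Syndrome s8…s1 = 1101 → error at position 13.
Flip position 13: 110011000000100 → 110011000000000

110011000000000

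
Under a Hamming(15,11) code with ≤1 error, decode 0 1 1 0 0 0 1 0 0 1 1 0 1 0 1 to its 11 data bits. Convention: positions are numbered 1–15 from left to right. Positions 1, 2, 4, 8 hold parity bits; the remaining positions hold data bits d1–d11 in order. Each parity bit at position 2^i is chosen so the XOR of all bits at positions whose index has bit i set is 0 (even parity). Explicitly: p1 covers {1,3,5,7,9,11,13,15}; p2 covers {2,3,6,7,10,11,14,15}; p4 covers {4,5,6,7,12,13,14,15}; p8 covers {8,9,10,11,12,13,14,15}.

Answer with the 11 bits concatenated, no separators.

s1 (pos 1,3,5,7,9,11,13,15): 0⊕1⊕0⊕1⊕0⊕1⊕1⊕1 = 1
s2 (pos 2,3,6,7,10,11,14,15): 1⊕1⊕0⊕1⊕1⊕1⊕0⊕1 = 0
s4 (pos 4,5,6,7,12,13,14,15): 0⊕0⊕0⊕1⊕0⊕1⊕0⊕1 = 1
s8 (pos 8,9,10,11,12,13,14,15): 0⊕0⊕1⊕1⊕0⊕1⊕0⊕1 = 0
Syndrome s8…s1 = 0101 → error at position 5.
Flip position 5: 011000100110101 → 011010100110101
Read data bits from positions 3,5,6,7,9,10,11,12,13,14,15: 11010110101

11010110101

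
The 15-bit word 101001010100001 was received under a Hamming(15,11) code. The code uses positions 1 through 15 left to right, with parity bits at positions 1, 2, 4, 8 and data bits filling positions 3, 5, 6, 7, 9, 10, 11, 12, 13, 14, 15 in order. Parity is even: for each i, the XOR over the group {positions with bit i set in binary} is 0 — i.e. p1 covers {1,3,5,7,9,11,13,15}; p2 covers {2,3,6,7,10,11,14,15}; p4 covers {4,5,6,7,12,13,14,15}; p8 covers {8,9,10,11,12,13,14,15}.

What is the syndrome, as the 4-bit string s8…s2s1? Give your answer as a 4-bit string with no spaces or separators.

1001

s1 (pos 1,3,5,7,9,11,13,15): 1⊕1⊕0⊕0⊕0⊕0⊕0⊕1 = 1
s2 (pos 2,3,6,7,10,11,14,15): 0⊕1⊕1⊕0⊕1⊕0⊕0⊕1 = 0
s4 (pos 4,5,6,7,12,13,14,15): 0⊕0⊕1⊕0⊕0⊕0⊕0⊕1 = 0
s8 (pos 8,9,10,11,12,13,14,15): 1⊕0⊕1⊕0⊕0⊕0⊕0⊕1 = 1
Syndrome s8…s1 = 1001 → error at position 9.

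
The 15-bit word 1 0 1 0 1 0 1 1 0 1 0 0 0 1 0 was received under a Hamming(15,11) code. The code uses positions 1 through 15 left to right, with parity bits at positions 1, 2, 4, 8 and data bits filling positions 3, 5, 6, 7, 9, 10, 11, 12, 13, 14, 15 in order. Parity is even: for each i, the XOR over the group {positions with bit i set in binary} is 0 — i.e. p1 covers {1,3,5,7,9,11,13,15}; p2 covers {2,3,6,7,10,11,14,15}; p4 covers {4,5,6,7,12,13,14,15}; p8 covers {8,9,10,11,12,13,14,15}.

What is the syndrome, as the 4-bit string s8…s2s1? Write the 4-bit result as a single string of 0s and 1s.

1100

s1 (pos 1,3,5,7,9,11,13,15): 1⊕1⊕1⊕1⊕0⊕0⊕0⊕0 = 0
s2 (pos 2,3,6,7,10,11,14,15): 0⊕1⊕0⊕1⊕1⊕0⊕1⊕0 = 0
s4 (pos 4,5,6,7,12,13,14,15): 0⊕1⊕0⊕1⊕0⊕0⊕1⊕0 = 1
s8 (pos 8,9,10,11,12,13,14,15): 1⊕0⊕1⊕0⊕0⊕0⊕1⊕0 = 1
Syndrome s8…s1 = 1100 → error at position 12.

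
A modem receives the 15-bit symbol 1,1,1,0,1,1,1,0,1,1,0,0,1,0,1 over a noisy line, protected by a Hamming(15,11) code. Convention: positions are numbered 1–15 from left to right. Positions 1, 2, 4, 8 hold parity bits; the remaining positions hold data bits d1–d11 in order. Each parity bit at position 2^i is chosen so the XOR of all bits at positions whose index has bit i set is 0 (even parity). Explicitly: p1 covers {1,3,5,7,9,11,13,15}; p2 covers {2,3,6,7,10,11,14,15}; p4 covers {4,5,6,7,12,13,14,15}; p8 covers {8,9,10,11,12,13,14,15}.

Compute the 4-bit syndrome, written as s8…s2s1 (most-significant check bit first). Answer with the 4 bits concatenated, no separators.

s1 (pos 1,3,5,7,9,11,13,15): 1⊕1⊕1⊕1⊕1⊕0⊕1⊕1 = 1
s2 (pos 2,3,6,7,10,11,14,15): 1⊕1⊕1⊕1⊕1⊕0⊕0⊕1 = 0
s4 (pos 4,5,6,7,12,13,14,15): 0⊕1⊕1⊕1⊕0⊕1⊕0⊕1 = 1
s8 (pos 8,9,10,11,12,13,14,15): 0⊕1⊕1⊕0⊕0⊕1⊕0⊕1 = 0
Syndrome s8…s1 = 0101 → error at position 5.

0101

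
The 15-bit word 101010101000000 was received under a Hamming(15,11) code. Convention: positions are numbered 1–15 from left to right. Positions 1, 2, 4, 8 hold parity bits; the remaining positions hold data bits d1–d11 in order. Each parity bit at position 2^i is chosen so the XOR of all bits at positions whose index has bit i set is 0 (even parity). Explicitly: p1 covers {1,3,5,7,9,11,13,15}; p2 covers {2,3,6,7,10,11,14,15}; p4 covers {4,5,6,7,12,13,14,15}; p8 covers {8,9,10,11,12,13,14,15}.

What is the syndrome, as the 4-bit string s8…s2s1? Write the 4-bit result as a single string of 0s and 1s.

s1 (pos 1,3,5,7,9,11,13,15): 1⊕1⊕1⊕1⊕1⊕0⊕0⊕0 = 1
s2 (pos 2,3,6,7,10,11,14,15): 0⊕1⊕0⊕1⊕0⊕0⊕0⊕0 = 0
s4 (pos 4,5,6,7,12,13,14,15): 0⊕1⊕0⊕1⊕0⊕0⊕0⊕0 = 0
s8 (pos 8,9,10,11,12,13,14,15): 0⊕1⊕0⊕0⊕0⊕0⊕0⊕0 = 1
Syndrome s8…s1 = 1001 → error at position 9.

1001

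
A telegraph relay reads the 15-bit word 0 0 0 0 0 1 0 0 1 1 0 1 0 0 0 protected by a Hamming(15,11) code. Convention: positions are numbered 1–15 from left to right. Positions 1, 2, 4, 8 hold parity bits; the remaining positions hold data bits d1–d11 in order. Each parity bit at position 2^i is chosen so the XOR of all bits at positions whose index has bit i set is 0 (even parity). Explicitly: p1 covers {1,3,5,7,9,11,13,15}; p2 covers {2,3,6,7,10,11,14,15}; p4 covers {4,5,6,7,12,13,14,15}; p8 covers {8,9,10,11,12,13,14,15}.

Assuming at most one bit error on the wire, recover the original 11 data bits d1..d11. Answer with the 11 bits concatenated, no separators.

s1 (pos 1,3,5,7,9,11,13,15): 0⊕0⊕0⊕0⊕1⊕0⊕0⊕0 = 1
s2 (pos 2,3,6,7,10,11,14,15): 0⊕0⊕1⊕0⊕1⊕0⊕0⊕0 = 0
s4 (pos 4,5,6,7,12,13,14,15): 0⊕0⊕1⊕0⊕1⊕0⊕0⊕0 = 0
s8 (pos 8,9,10,11,12,13,14,15): 0⊕1⊕1⊕0⊕1⊕0⊕0⊕0 = 1
Syndrome s8…s1 = 1001 → error at position 9.
Flip position 9: 000001001101000 → 000001000101000
Read data bits from positions 3,5,6,7,9,10,11,12,13,14,15: 00100101000

00100101000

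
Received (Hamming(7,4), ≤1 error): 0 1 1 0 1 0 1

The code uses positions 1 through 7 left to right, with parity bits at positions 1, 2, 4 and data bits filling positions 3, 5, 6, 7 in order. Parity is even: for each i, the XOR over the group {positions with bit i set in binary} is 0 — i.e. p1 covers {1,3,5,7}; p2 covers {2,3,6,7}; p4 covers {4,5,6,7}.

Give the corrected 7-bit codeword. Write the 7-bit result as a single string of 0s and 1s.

0100101

s1 (pos 1,3,5,7): 0⊕1⊕1⊕1 = 1
s2 (pos 2,3,6,7): 1⊕1⊕0⊕1 = 1
s4 (pos 4,5,6,7): 0⊕1⊕0⊕1 = 0
Syndrome s4…s1 = 011 → error at position 3.
Flip position 3: 0110101 → 0100101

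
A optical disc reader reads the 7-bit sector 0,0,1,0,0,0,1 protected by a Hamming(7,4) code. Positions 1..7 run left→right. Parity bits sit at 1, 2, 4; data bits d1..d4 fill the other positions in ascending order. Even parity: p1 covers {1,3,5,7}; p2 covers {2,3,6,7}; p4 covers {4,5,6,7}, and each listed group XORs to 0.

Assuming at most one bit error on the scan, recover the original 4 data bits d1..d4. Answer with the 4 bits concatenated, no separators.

1001

s1 (pos 1,3,5,7): 0⊕1⊕0⊕1 = 0
s2 (pos 2,3,6,7): 0⊕1⊕0⊕1 = 0
s4 (pos 4,5,6,7): 0⊕0⊕0⊕1 = 1
Syndrome s4…s1 = 100 → error at position 4.
Flip position 4: 0010001 → 0011001
Read data bits from positions 3,5,6,7: 1001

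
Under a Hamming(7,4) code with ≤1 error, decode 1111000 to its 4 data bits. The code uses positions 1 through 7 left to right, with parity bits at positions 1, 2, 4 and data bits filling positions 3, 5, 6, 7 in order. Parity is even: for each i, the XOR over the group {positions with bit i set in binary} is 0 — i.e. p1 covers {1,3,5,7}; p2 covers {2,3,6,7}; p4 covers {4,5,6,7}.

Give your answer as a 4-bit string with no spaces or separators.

1000

s1 (pos 1,3,5,7): 1⊕1⊕0⊕0 = 0
s2 (pos 2,3,6,7): 1⊕1⊕0⊕0 = 0
s4 (pos 4,5,6,7): 1⊕0⊕0⊕0 = 1
Syndrome s4…s1 = 100 → error at position 4.
Flip position 4: 1111000 → 1110000
Read data bits from positions 3,5,6,7: 1000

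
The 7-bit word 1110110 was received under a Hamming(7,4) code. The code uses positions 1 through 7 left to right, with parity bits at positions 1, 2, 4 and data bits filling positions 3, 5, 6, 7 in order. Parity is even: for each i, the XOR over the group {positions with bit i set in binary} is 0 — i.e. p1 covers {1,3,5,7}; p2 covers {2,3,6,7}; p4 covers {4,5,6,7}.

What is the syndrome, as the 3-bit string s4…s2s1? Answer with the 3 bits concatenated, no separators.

011

s1 (pos 1,3,5,7): 1⊕1⊕1⊕0 = 1
s2 (pos 2,3,6,7): 1⊕1⊕1⊕0 = 1
s4 (pos 4,5,6,7): 0⊕1⊕1⊕0 = 0
Syndrome s4…s1 = 011 → error at position 3.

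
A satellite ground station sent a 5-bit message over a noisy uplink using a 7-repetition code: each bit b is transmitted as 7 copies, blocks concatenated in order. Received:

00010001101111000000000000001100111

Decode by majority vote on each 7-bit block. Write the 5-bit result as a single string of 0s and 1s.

01001

Block 1 (0001000): 1 one → 0
Block 2 (1101111): 6 ones → 1
Block 3 (0000000): 0 ones → 0
Block 4 (0000000): 0 ones → 0
Block 5 (1100111): 5 ones → 1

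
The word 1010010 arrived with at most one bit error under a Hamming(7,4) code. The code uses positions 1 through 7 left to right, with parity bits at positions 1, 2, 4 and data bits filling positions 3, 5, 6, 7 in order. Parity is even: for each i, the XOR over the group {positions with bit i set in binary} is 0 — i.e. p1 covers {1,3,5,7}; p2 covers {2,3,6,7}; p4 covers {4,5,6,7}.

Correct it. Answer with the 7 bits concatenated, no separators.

s1 (pos 1,3,5,7): 1⊕1⊕0⊕0 = 0
s2 (pos 2,3,6,7): 0⊕1⊕1⊕0 = 0
s4 (pos 4,5,6,7): 0⊕0⊕1⊕0 = 1
Syndrome s4…s1 = 100 → error at position 4.
Flip position 4: 1010010 → 1011010

1011010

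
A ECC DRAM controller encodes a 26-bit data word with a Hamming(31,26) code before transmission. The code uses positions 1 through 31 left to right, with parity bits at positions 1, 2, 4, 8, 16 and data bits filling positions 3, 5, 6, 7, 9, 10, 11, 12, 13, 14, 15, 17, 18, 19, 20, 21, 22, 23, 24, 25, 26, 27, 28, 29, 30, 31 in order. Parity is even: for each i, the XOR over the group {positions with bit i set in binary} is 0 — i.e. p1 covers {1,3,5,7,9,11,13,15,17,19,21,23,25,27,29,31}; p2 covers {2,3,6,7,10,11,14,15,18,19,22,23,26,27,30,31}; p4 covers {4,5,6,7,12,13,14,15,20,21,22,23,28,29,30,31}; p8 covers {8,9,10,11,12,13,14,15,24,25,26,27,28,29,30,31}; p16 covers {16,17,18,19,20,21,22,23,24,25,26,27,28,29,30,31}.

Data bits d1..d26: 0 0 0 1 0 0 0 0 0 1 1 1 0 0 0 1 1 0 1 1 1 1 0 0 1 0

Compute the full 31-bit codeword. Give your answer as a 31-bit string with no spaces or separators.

Place data at non-parity positions: p1 p2 0 p4 0 0 1 p8 0 0 0 0 0 1 1 p16 1 0 0 0 1 1 0 1 1 1 1 0 0 1 0
p1 (pos 1,3,5,7,9,11,13,15,17,19,21,23,25,27,29,31): XOR of data positions = 0⊕0⊕1⊕0⊕0⊕0⊕1⊕1⊕0⊕1⊕0⊕1⊕1⊕0⊕0 = 0
p2 (pos 2,3,6,7,10,11,14,15,18,19,22,23,26,27,30,31): XOR of data positions = 0⊕0⊕1⊕0⊕0⊕1⊕1⊕0⊕0⊕1⊕0⊕1⊕1⊕1⊕0 = 1
p4 (pos 4,5,6,7,12,13,14,15,20,21,22,23,28,29,30,31): XOR of data positions = 0⊕0⊕1⊕0⊕0⊕1⊕1⊕0⊕1⊕1⊕0⊕0⊕0⊕1⊕0 = 0
p8 (pos 8,9,10,11,12,13,14,15,24,25,26,27,28,29,30,31): XOR of data positions = 0⊕0⊕0⊕0⊕0⊕1⊕1⊕1⊕1⊕1⊕1⊕0⊕0⊕1⊕0 = 1
p16 (pos 16,17,18,19,20,21,22,23,24,25,26,27,28,29,30,31): XOR of data positions = 1⊕0⊕0⊕0⊕1⊕1⊕0⊕1⊕1⊕1⊕1⊕0⊕0⊕1⊕0 = 0
Codeword: 0100001100000110100011011110010

0100001100000110100011011110010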